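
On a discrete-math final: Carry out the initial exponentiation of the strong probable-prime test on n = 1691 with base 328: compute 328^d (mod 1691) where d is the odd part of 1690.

1448

n − 1 = 1690 = 2^1 · 845, so s = 1 and d = 845.
328^845 mod 1691 = 1448.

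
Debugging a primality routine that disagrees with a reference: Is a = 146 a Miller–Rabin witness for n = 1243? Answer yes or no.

yes

n − 1 = 1242 = 2^1 · 621, so s = 1 and d = 621.
x_0 = 146^621 mod 1243 = 575.
x_0 ∉ {1, 1242} and s = 1, so 146 is a Miller–Rabin witness and 1243 is composite.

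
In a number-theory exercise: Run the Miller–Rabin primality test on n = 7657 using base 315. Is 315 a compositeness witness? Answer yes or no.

no

n − 1 = 7656 = 2^3 · 957, so s = 3 and d = 957.
By repeated squaring, 315^957 ≡ 1 (mod 7657).
x_0 = 315^957 mod 7657 = 1.
x_0 = 1, so 315 is not a witness.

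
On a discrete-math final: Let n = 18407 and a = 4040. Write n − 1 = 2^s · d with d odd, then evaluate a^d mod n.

14335

n − 1 = 18406 = 2^1 · 9203, so s = 1 and d = 9203.
By repeated squaring, 4040^9203 ≡ 14335 (mod 18407).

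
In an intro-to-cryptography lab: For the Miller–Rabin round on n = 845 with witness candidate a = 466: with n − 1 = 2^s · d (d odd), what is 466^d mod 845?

n − 1 = 844 = 2^2 · 211, so s = 2 and d = 211.
466^211 mod 845 = 301.

301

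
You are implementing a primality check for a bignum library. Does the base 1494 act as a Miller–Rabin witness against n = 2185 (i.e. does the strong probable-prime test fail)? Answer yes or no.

no

n − 1 = 2184 = 2^3 · 273, so s = 3 and d = 273.
x_0 = 1494^273 mod 2185 = 2184.
x_0 = 2184 ≡ −1, so 1494 is not a witness.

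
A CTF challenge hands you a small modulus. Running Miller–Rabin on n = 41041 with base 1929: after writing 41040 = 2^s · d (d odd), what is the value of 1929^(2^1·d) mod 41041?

27182

n − 1 = 41040 = 2^4 · 2565, so s = 4 and d = 2565.
x_0 = 1929^2565 mod 41041 = 31725.
x_1 = 31725^2 mod 41041 = 27182.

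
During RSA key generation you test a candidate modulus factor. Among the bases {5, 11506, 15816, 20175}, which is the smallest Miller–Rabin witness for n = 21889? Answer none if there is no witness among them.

5

n − 1 = 21888 = 2^7 · 171, so s = 7 and d = 171.
Base 5: x_0 = 5^171 mod 21889 = 21139. x_0 is neither 1 nor 21888, so continue squaring. x_1 = 21139^2 mod 21889 = 15275. x_2 = 15275^2 mod 21889 = 10774. x_3 = 10774^2 mod 21889 = 1709. x_4 = 1709^2 mod 21889 = 9444. x_5 = 9444^2 mod 21889 = 13350. x_6 = 13350^2 mod 21889 = 2262. Reached i = s−1 = 6 without hitting −1: 5 is a Miller–Rabin witness and 21889 is composite.
Base 11506: x_0 = 11506^171 mod 21889 = 1476. x_0 is neither 1 nor 21888, so continue squaring. x_1 = 1476^2 mod 21889 = 11565. x_2 = 11565^2 mod 21889 = 7435. x_3 = 7435^2 mod 21889 = 9500. x_4 = 9500^2 mod 21889 = 1653. x_5 = 1653^2 mod 21889 = 18173. x_6 = 18173^2 mod 21889 = 18586. Reached i = s−1 = 6 without hitting −1: 11506 is a Miller–Rabin witness and 21889 is composite.
Base 15816: x_0 = 15816^171 mod 21889 = 19718. x_0 is neither 1 nor 21888, so continue squaring. x_1 = 19718^2 mod 21889 = 7106. x_2 = 7106^2 mod 21889 = 19202. x_3 = 19202^2 mod 21889 = 18488. x_4 = 18488^2 mod 21889 = 9409. x_5 = 9409^2 mod 21889 = 10165. x_6 = 10165^2 mod 21889 = 11145. Reached i = s−1 = 6 without hitting −1: 15816 is a Miller–Rabin witness and 21889 is composite.
Base 20175: x_0 = 20175^171 mod 21889 = 17193. x_0 is neither 1 nor 21888, so continue squaring. x_1 = 17193^2 mod 21889 = 10193. x_2 = 10193^2 mod 21889 = 12055. x_3 = 12055^2 mod 21889 = 1954. x_4 = 1954^2 mod 21889 = 9430. x_5 = 9430^2 mod 21889 = 11782. x_6 = 11782^2 mod 21889 = 17375. Reached i = s−1 = 6 without hitting −1: 20175 is a Miller–Rabin witness and 21889 is composite.
The smallest witness among the given bases is 5.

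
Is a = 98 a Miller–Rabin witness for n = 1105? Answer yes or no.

n − 1 = 1104 = 2^4 · 69, so s = 4 and d = 69.
x_0 = 98^69 mod 1105 = 268.
x_0 is neither 1 nor 1104, so continue squaring.
x_1 = 268^2 mod 1105 = 1104.
x_1 ≡ −1, so 98 is not a witness.

no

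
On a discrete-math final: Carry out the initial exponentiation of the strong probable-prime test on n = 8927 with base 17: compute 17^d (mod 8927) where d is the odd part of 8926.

7566

n − 1 = 8926 = 2^1 · 4463, so s = 1 and d = 4463.
Repeated squaring mod 8927: 17^1 ≡ 17, 17^2 ≡ 289, 17^4 ≡ 3178, 17^8 ≡ 3247, 17^16 ≡ 222, 17^32 ≡ 4649, 17^64 ≡ 934, 17^128 ≡ 6437, 17^256 ≡ 4762, 17^512 ≡ 2064, 17^1024 ≡ 1917, 17^2048 ≡ 5892, 17^4096 ≡ 7488.
4463 = 4096 + 256 + 64 + 32 + 8 + 4 + 2 + 1, so 17^4463 ≡ 7488·4762·934·4649·3247·3178·289·17 ≡ 7566 (mod 8927).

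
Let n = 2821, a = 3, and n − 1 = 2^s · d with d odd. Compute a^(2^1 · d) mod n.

1

n − 1 = 2820 = 2^2 · 705, so s = 2 and d = 705.
x_0 = 3^705 mod 2821 = 1301.
x_1 = 1301^2 mod 2821 = 1.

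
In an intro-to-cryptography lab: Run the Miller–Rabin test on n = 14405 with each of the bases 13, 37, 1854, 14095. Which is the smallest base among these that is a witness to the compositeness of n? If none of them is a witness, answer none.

n − 1 = 14404 = 2^2 · 3601, so s = 2 and d = 3601.
Base 13: x_0 = 13^3601 mod 14405 = 6078. x_0 is neither 1 nor 14404, so continue squaring. x_1 = 6078^2 mod 14405 = 7664. Reached i = s−1 = 1 without hitting −1: 13 is a Miller–Rabin witness and 14405 is composite.
Base 37: x_0 = 37^3601 mod 14405 = 37. x_0 is neither 1 nor 14404, so continue squaring. x_1 = 37^2 mod 14405 = 1369. Reached i = s−1 = 1 without hitting −1: 37 is a Miller–Rabin witness and 14405 is composite.
Base 1854: x_0 = 1854^3601 mod 14405 = 8619. x_0 is neither 1 nor 14404, so continue squaring. x_1 = 8619^2 mod 14405 = 576. Reached i = s−1 = 1 without hitting −1: 1854 is a Miller–Rabin witness and 14405 is composite.
Base 14095: x_0 = 14095^3601 mod 14405 = 2695. x_0 is neither 1 nor 14404, so continue squaring. x_1 = 2695^2 mod 14405 = 2905. Reached i = s−1 = 1 without hitting −1: 14095 is a Miller–Rabin witness and 14405 is composite.
The smallest witness among the given bases is 13.

13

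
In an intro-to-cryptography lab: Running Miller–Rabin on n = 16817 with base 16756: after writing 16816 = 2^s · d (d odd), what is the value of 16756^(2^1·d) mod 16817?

n − 1 = 16816 = 2^4 · 1051, so s = 4 and d = 1051.
x_0 = 16756^1051 mod 16817 = 888.
x_1 = 888^2 mod 16817 = 14962.

14962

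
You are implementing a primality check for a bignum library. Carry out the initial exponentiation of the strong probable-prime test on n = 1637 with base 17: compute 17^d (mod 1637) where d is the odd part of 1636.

1321

n − 1 = 1636 = 2^2 · 409, so s = 2 and d = 409.
By repeated squaring, 17^409 ≡ 1321 (mod 1637).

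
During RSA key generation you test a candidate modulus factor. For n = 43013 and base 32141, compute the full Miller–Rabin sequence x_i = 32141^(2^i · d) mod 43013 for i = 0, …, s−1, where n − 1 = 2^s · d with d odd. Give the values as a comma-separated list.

1, 1

n − 1 = 43012 = 2^2 · 10753, so s = 2 and d = 10753.
x_0 = 32141^10753 mod 43013 = 1.
x_1 = 1^2 mod 43013 = 1.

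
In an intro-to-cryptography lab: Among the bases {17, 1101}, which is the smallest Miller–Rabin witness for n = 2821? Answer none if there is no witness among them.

none

n − 1 = 2820 = 2^2 · 705, so s = 2 and d = 705.
Base 17: x_0 = 17^705 mod 2821 = 2820. x_0 = 2820 ≡ −1, so 17 is not a witness.
Base 1101: x_0 = 1101^705 mod 2821 = 1. x_0 = 1, so 1101 is not a witness.
No listed base is a witness for 2821.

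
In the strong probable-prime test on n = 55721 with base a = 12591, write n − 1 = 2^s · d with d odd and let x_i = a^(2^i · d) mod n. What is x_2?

1

n − 1 = 55720 = 2^3 · 6965, so s = 3 and d = 6965.
Repeated squaring mod 55721: 12591^1 ≡ 12591, 12591^2 ≡ 7036, 12591^4 ≡ 25048, 12591^8 ≡ 39565, 12591^16 ≡ 19172, 12591^32 ≡ 29868, 12591^64 ≡ 4214, 12591^128 ≡ 38518, 12591^256 ≡ 8978, 12591^512 ≡ 31918, 12591^1024 ≡ 11681, 12591^2048 ≡ 40753, 12591^4096 ≡ 42604.
6965 = 4096 + 2048 + 512 + 256 + 32 + 16 + 4 + 1, so 12591^6965 ≡ 42604·40753·31918·8978·29868·19172·25048·12591 ≡ 44624 (mod 55721).
x_0 = 44624.
x_1 = 44624^2 mod 55721 = 55720.
x_2 = 55720^2 mod 55721 = 1.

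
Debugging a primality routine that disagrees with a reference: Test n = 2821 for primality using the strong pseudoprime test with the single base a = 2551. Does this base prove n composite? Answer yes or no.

n − 1 = 2820 = 2^2 · 705, so s = 2 and d = 705.
x_0 = 2551^705 mod 2821 = 1210.
x_0 is neither 1 nor 2820, so continue squaring.
x_1 = 1210^2 mod 2821 = 1.
x_1 = 1 but x_0 ≠ ±1, a nontrivial square root of 1 — 2551 is a witness and 2821 is composite.

yes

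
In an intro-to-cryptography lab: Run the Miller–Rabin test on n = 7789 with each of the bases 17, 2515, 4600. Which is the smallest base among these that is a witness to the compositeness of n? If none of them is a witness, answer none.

none

n − 1 = 7788 = 2^2 · 1947, so s = 2 and d = 1947.
Base 17: x_0 = 17^1947 mod 7789 = 4411. x_0 is neither 1 nor 7788, so continue squaring. x_1 = 4411^2 mod 7789 = 7788. x_1 ≡ −1, so 17 is not a witness.
Base 2515: x_0 = 2515^1947 mod 7789 = 7788. x_0 = 7788 ≡ −1, so 2515 is not a witness.
Base 4600: x_0 = 4600^1947 mod 7789 = 1. x_0 = 1, so 4600 is not a witness.
No listed base is a witness for 7789.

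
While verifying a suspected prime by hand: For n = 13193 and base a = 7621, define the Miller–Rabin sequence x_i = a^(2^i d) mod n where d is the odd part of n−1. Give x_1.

n − 1 = 13192 = 2^3 · 1649, so s = 3 and d = 1649.
Repeated squaring mod 13193: 7621^1 ≡ 7621, 7621^2 ≡ 4055, 7621^4 ≡ 4547, 7621^8 ≡ 1778, 7621^16 ≡ 8157, 7621^32 ≡ 4350, 7621^64 ≡ 3738, 7621^128 ≡ 1257, 7621^256 ≡ 10082, 7621^512 ≡ 7852, 7621^1024 ≡ 3015.
1649 = 1024 + 512 + 64 + 32 + 16 + 1, so 7621^1649 ≡ 3015·7852·3738·4350·8157·7621 ≡ 1271 (mod 13193).
x_0 = 1271.
x_1 = 1271^2 mod 13193 = 5895.

5895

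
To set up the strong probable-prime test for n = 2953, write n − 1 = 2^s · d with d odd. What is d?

Halving: 2952 → 1476 → 738 → 369; 369 is odd.
So 2952 = 2^3 · 369.

369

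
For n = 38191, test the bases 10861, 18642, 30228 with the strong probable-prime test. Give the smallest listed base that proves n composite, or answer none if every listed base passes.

none

n − 1 = 38190 = 2^1 · 19095, so s = 1 and d = 19095.
Base 10861: x_0 = 10861^19095 mod 38191 = 1. x_0 = 1, so 10861 is not a witness.
Base 18642: x_0 = 18642^19095 mod 38191 = 38190. x_0 = 38190 ≡ −1, so 18642 is not a witness.
Base 30228: x_0 = 30228^19095 mod 38191 = 1. x_0 = 1, so 30228 is not a witness.
No listed base is a witness for 38191.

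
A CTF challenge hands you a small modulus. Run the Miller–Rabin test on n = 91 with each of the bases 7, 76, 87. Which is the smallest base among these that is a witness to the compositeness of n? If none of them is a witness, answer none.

n − 1 = 90 = 2^1 · 45, so s = 1 and d = 45.
Base 7: x_0 = 7^45 mod 91 = 21. x_0 ∉ {1, 90} and s = 1, so 7 is a Miller–Rabin witness and 91 is composite.
Base 76: x_0 = 76^45 mod 91 = 34. x_0 ∉ {1, 90} and s = 1, so 76 is a Miller–Rabin witness and 91 is composite.
Base 87: x_0 = 87^45 mod 91 = 27. x_0 ∉ {1, 90} and s = 1, so 87 is a Miller–Rabin witness and 91 is composite.
The smallest witness among the given bases is 7.

7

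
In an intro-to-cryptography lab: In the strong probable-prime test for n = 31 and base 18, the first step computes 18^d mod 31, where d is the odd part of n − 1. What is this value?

1

n − 1 = 30 = 2^1 · 15, so s = 1 and d = 15.
18^15 mod 31 = 1.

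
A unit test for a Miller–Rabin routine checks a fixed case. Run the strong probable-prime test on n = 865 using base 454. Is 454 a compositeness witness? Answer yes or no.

n − 1 = 864 = 2^5 · 27, so s = 5 and d = 27.
x_0 = 454^27 mod 865 = 724.
x_0 is neither 1 nor 864, so continue squaring.
x_1 = 724^2 mod 865 = 851.
x_2 = 851^2 mod 865 = 196.
x_3 = 196^2 mod 865 = 356.
x_4 = 356^2 mod 865 = 446.
Reached i = s−1 = 4 without hitting −1: 454 is a Miller–Rabin witness and 865 is composite.

yes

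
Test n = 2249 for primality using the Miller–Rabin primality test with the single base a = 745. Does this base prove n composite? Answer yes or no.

n − 1 = 2248 = 2^3 · 281, so s = 3 and d = 281.
x_0 = 745^281 mod 2249 = 1908.
x_0 is neither 1 nor 2248, so continue squaring.
x_1 = 1908^2 mod 2249 = 1582.
x_2 = 1582^2 mod 2249 = 1836.
Reached i = s−1 = 2 without hitting −1: 745 is a Miller–Rabin witness and 2249 is composite.

yes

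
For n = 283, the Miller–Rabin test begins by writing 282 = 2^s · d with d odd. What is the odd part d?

Halving: 282 → 141; 141 is odd.
So 282 = 2^1 · 141.

141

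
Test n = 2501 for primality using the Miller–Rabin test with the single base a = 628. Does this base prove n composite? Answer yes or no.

n − 1 = 2500 = 2^2 · 625, so s = 2 and d = 625.
Repeated squaring mod 2501: 628^1 ≡ 628, 628^2 ≡ 1727, 628^4 ≡ 1337, 628^8 ≡ 1855, 628^16 ≡ 2150, 628^32 ≡ 652, 628^64 ≡ 2435, 628^128 ≡ 1855, 628^256 ≡ 2150, 628^512 ≡ 652.
625 = 512 + 64 + 32 + 16 + 1, so 628^625 ≡ 652·2435·652·2150·628 ≡ 2053 (mod 2501).
x_0 = 628^625 mod 2501 = 2053.
x_0 is neither 1 nor 2500, so continue squaring.
x_1 = 2053^2 mod 2501 = 624.
Reached i = s−1 = 1 without hitting −1: 628 is a Miller–Rabin witness and 2501 is composite.

yes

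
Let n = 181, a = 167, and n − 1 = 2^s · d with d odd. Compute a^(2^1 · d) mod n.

n − 1 = 180 = 2^2 · 45, so s = 2 and d = 45.
x_0 = 167^45 mod 181 = 180.
x_1 = 180^2 mod 181 = 1.

1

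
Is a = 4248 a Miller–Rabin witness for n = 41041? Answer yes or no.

n − 1 = 41040 = 2^4 · 2565, so s = 4 and d = 2565.
x_0 = 4248^2565 mod 41041 = 41040.
x_0 = 41040 ≡ −1, so 4248 is not a witness.

no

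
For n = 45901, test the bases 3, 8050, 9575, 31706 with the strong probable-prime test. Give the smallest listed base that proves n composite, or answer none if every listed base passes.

n − 1 = 45900 = 2^2 · 11475, so s = 2 and d = 11475.
Base 3: x_0 = 3^11475 mod 45901 = 2775. x_0 is neither 1 nor 45900, so continue squaring. x_1 = 2775^2 mod 45901 = 35158. Reached i = s−1 = 1 without hitting −1: 3 is a Miller–Rabin witness and 45901 is composite.
Base 8050: x_0 = 8050^11475 mod 45901 = 18924. x_0 is neither 1 nor 45900, so continue squaring. x_1 = 18924^2 mod 45901 = 44075. Reached i = s−1 = 1 without hitting −1: 8050 is a Miller–Rabin witness and 45901 is composite.
Base 9575: x_0 = 9575^11475 mod 45901 = 2165. x_0 is neither 1 nor 45900, so continue squaring. x_1 = 2165^2 mod 45901 = 5323. Reached i = s−1 = 1 without hitting −1: 9575 is a Miller–Rabin witness and 45901 is composite.
Base 31706: x_0 = 31706^11475 mod 45901 = 18837. x_0 is neither 1 nor 45900, so continue squaring. x_1 = 18837^2 mod 45901 = 17839. Reached i = s−1 = 1 without hitting −1: 31706 is a Miller–Rabin witness and 45901 is composite.
The smallest witness among the given bases is 3.

3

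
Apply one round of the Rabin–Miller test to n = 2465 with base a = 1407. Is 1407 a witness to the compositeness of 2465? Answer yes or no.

n − 1 = 2464 = 2^5 · 77, so s = 5 and d = 77.
By repeated squaring, 1407^77 ≡ 302 (mod 2465).
x_0 = 1407^77 mod 2465 = 302.
x_0 is neither 1 nor 2464, so continue squaring.
x_1 = 302^2 mod 2465 = 2464.
x_1 ≡ −1, so 1407 is not a witness.

no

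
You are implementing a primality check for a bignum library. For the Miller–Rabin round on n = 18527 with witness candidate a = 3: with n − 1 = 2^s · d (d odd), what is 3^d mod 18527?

9765

n − 1 = 18526 = 2^1 · 9263, so s = 1 and d = 9263.
Repeated squaring mod 18527: 3^1 ≡ 3, 3^2 ≡ 9, 3^4 ≡ 81, 3^8 ≡ 6561, 3^16 ≡ 8500, 3^32 ≡ 13227, 3^64 ≡ 3068, 3^128 ≡ 908, 3^256 ≡ 9276, 3^512 ≡ 4788, 3^1024 ≡ 7045, 3^2048 ≡ 16719, 3^4096 ≡ 8112, 3^8192 ≡ 15167.
9263 = 8192 + 1024 + 32 + 8 + 4 + 2 + 1, so 3^9263 ≡ 15167·7045·13227·6561·81·9·3 ≡ 9765 (mod 18527).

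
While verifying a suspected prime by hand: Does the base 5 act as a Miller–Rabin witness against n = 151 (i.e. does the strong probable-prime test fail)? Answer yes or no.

no

n − 1 = 150 = 2^1 · 75, so s = 1 and d = 75.
x_0 = 5^75 mod 151 = 1.
x_0 = 1, so 5 is not a witness.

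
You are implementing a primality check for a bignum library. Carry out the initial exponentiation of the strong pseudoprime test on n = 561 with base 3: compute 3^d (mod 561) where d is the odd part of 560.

n − 1 = 560 = 2^4 · 35, so s = 4 and d = 35.
3^35 mod 561 = 78.

78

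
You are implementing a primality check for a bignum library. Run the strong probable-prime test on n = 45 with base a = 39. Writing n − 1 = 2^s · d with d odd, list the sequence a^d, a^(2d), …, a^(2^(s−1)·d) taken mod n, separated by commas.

9, 36

n − 1 = 44 = 2^2 · 11, so s = 2 and d = 11.
x_0 = 39^11 mod 45 = 9.
x_1 = 9^2 mod 45 = 36.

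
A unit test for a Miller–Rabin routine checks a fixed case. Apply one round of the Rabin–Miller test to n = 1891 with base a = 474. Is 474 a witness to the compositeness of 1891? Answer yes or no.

n − 1 = 1890 = 2^1 · 945, so s = 1 and d = 945.
Repeated squaring mod 1891: 474^1 ≡ 474, 474^2 ≡ 1538, 474^4 ≡ 1694, 474^8 ≡ 989, 474^16 ≡ 474, 474^32 ≡ 1538, 474^64 ≡ 1694, 474^128 ≡ 989, 474^256 ≡ 474, 474^512 ≡ 1538.
945 = 512 + 256 + 128 + 32 + 16 + 1, so 474^945 ≡ 1538·474·989·1538·474·474 ≡ 1 (mod 1891).
x_0 = 474^945 mod 1891 = 1.
x_0 = 1, so 474 is not a witness.

no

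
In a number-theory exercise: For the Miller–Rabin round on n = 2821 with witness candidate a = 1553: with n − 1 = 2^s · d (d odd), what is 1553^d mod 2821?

1084

n − 1 = 2820 = 2^2 · 705, so s = 2 and d = 705.
1553^705 mod 2821 = 1084.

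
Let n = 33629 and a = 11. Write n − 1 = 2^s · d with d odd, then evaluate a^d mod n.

14754

n − 1 = 33628 = 2^2 · 8407, so s = 2 and d = 8407.
11^8407 mod 33629 = 14754.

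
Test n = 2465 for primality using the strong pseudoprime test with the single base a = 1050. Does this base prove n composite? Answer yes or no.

n − 1 = 2464 = 2^5 · 77, so s = 5 and d = 77.
x_0 = 1050^77 mod 2465 = 115.
x_0 is neither 1 nor 2464, so continue squaring.
x_1 = 115^2 mod 2465 = 900.
x_2 = 900^2 mod 2465 = 1480.
x_3 = 1480^2 mod 2465 = 1480.
x_4 = 1480^2 mod 2465 = 1480.
Reached i = s−1 = 4 without hitting −1: 1050 is a Miller–Rabin witness and 2465 is composite.

yes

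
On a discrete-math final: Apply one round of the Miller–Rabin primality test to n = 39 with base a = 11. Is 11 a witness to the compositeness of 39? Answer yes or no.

yes

n − 1 = 38 = 2^1 · 19, so s = 1 and d = 19.
x_0 = 11^19 mod 39 = 2.
x_0 ∉ {1, 38} and s = 1, so 11 is a Miller–Rabin witness and 39 is composite.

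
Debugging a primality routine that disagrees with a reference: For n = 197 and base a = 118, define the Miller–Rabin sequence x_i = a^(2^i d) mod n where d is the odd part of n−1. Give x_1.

n − 1 = 196 = 2^2 · 49, so s = 2 and d = 49.
Repeated squaring mod 197: 118^1 ≡ 118, 118^2 ≡ 134, 118^4 ≡ 29, 118^8 ≡ 53, 118^16 ≡ 51, 118^32 ≡ 40.
49 = 32 + 16 + 1, so 118^49 ≡ 40·51·118 ≡ 183 (mod 197).
x_0 = 183.
x_1 = 183^2 mod 197 = 196.

196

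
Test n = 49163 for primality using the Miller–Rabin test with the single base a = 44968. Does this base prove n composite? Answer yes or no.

n − 1 = 49162 = 2^1 · 24581, so s = 1 and d = 24581.
x_0 = 44968^24581 mod 49163 = 45900.
x_0 ∉ {1, 49162} and s = 1, so 44968 is a Miller–Rabin witness and 49163 is composite.

yes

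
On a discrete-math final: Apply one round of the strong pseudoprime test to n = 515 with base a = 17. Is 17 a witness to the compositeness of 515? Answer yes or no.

n − 1 = 514 = 2^1 · 257, so s = 1 and d = 257.
x_0 = 17^257 mod 515 = 392.
x_0 ∉ {1, 514} and s = 1, so 17 is a Miller–Rabin witness and 515 is composite.

yes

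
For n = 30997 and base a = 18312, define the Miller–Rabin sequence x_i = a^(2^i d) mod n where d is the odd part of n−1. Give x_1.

15056

n − 1 = 30996 = 2^2 · 7749, so s = 2 and d = 7749.
Repeated squaring mod 30997: 18312^1 ≡ 18312, 18312^2 ≡ 3798, 18312^4 ≡ 11199, 18312^8 ≡ 3739, 18312^16 ≡ 474, 18312^32 ≡ 7697, 18312^64 ≡ 8542, 18312^128 ≡ 29823, 18312^256 ≡ 14408, 18312^512 ≡ 3555, 18312^1024 ≡ 22246, 18312^2048 ≡ 17411, 18312^4096 ≡ 23258.
7749 = 4096 + 2048 + 1024 + 512 + 64 + 4 + 1, so 18312^7749 ≡ 23258·17411·22246·3555·8542·11199·18312 ≡ 28739 (mod 30997).
x_0 = 28739.
x_1 = 28739^2 mod 30997 = 15056.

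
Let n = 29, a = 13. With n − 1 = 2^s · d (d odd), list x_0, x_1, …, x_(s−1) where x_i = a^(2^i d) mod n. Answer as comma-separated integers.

n − 1 = 28 = 2^2 · 7, so s = 2 and d = 7.
x_0 = 13^7 mod 29 = 28.
x_1 = 28^2 mod 29 = 1.

28, 1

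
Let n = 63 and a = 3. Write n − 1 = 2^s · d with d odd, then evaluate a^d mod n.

45

n − 1 = 62 = 2^1 · 31, so s = 1 and d = 31.
3^31 mod 63 = 45.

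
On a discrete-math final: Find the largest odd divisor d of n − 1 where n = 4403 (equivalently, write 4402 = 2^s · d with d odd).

Halving: 4402 → 2201; 2201 is odd.
So 4402 = 2^1 · 2201.

2201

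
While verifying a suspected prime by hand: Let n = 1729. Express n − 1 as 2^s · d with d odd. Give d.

Halving: 1728 → 864 → 432 → 216 → 108 → 54 → 27; 27 is odd.
So 1728 = 2^6 · 27.

27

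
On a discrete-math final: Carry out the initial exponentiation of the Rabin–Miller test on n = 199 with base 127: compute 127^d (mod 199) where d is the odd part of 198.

198

n − 1 = 198 = 2^1 · 99, so s = 1 and d = 99.
Repeated squaring mod 199: 127^1 ≡ 127, 127^2 ≡ 10, 127^4 ≡ 100, 127^8 ≡ 50, 127^16 ≡ 112, 127^32 ≡ 7, 127^64 ≡ 49.
99 = 64 + 32 + 2 + 1, so 127^99 ≡ 49·7·10·127 ≡ 198 (mod 199).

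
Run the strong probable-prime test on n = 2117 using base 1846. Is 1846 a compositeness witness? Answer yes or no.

n − 1 = 2116 = 2^2 · 529, so s = 2 and d = 529.
x_0 = 1846^529 mod 2117 = 1481.
x_0 is neither 1 nor 2116, so continue squaring.
x_1 = 1481^2 mod 2117 = 149.
Reached i = s−1 = 1 without hitting −1: 1846 is a Miller–Rabin witness and 2117 is composite.

yes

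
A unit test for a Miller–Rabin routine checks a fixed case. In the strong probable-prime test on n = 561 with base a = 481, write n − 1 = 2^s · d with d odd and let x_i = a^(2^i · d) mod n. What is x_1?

529

n − 1 = 560 = 2^4 · 35, so s = 4 and d = 35.
Repeated squaring mod 561: 481^1 ≡ 481, 481^2 ≡ 229, 481^4 ≡ 268, 481^8 ≡ 16, 481^16 ≡ 256, 481^32 ≡ 460.
35 = 32 + 2 + 1, so 481^35 ≡ 460·229·481 ≡ 142 (mod 561).
x_0 = 142.
x_1 = 142^2 mod 561 = 529.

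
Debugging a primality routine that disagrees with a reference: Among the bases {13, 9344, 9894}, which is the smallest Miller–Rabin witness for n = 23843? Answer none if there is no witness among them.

13

n − 1 = 23842 = 2^1 · 11921, so s = 1 and d = 11921.
Base 13: x_0 = 13^11921 mod 23843 = 7440. x_0 ∉ {1, 23842} and s = 1, so 13 is a Miller–Rabin witness and 23843 is composite.
Base 9344: x_0 = 9344^11921 mod 23843 = 13186. x_0 ∉ {1, 23842} and s = 1, so 9344 is a Miller–Rabin witness and 23843 is composite.
Base 9894: x_0 = 9894^11921 mod 23843 = 5041. x_0 ∉ {1, 23842} and s = 1, so 9894 is a Miller–Rabin witness and 23843 is composite.
The smallest witness among the given bases is 13.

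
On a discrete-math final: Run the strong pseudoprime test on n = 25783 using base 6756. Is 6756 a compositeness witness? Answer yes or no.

n − 1 = 25782 = 2^1 · 12891, so s = 1 and d = 12891.
x_0 = 6756^12891 mod 25783 = 2319.
x_0 ∉ {1, 25782} and s = 1, so 6756 is a Miller–Rabin witness and 25783 is composite.

yes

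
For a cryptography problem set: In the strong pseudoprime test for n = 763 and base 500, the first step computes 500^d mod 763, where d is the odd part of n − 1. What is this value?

n − 1 = 762 = 2^1 · 381, so s = 1 and d = 381.
Repeated squaring mod 763: 500^1 ≡ 500, 500^2 ≡ 499, 500^4 ≡ 263, 500^8 ≡ 499, 500^16 ≡ 263, 500^32 ≡ 499, 500^64 ≡ 263, 500^128 ≡ 499, 500^256 ≡ 263.
381 = 256 + 64 + 32 + 16 + 8 + 4 + 1, so 500^381 ≡ 263·263·499·263·499·263·500 ≡ 762 (mod 763).

762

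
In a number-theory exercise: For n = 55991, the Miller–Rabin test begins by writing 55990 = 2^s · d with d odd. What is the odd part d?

27995

Halving: 55990 → 27995; 27995 is odd.
So 55990 = 2^1 · 27995.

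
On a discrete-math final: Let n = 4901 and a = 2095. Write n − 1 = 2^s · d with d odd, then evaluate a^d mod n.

n − 1 = 4900 = 2^2 · 1225, so s = 2 and d = 1225.
Repeated squaring mod 4901: 2095^1 ≡ 2095, 2095^2 ≡ 2630, 2095^4 ≡ 1589, 2095^8 ≡ 906, 2095^16 ≡ 2369, 2095^32 ≡ 516, 2095^64 ≡ 1602, 2095^128 ≡ 3181, 2095^256 ≡ 3097, 2095^512 ≡ 152, 2095^1024 ≡ 3500.
1225 = 1024 + 128 + 64 + 8 + 1, so 2095^1225 ≡ 3500·3181·1602·906·2095 ≡ 1393 (mod 4901).

1393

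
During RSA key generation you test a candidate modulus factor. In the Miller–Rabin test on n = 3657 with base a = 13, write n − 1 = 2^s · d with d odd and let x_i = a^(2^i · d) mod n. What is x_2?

3481

n − 1 = 3656 = 2^3 · 457, so s = 3 and d = 457.
x_0 = 13^457 mod 3657 = 328.
x_1 = 328^2 mod 3657 = 1531.
x_2 = 1531^2 mod 3657 = 3481.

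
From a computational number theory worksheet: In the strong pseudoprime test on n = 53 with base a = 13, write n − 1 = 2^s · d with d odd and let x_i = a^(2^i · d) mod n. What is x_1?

n − 1 = 52 = 2^2 · 13, so s = 2 and d = 13.
x_0 = 13^13 mod 53 = 1.
x_1 = 1^2 mod 53 = 1.

1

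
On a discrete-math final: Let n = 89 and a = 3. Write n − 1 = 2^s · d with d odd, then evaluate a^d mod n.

37

n − 1 = 88 = 2^3 · 11, so s = 3 and d = 11.
Repeated squaring mod 89: 3^1 ≡ 3, 3^2 ≡ 9, 3^4 ≡ 81, 3^8 ≡ 64.
11 = 8 + 2 + 1, so 3^11 ≡ 64·9·3 ≡ 37 (mod 89).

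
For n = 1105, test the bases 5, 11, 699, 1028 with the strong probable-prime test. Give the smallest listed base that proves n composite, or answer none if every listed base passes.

5

n − 1 = 1104 = 2^4 · 69, so s = 4 and d = 69.
Base 5: x_0 = 5^69 mod 1105 = 915. x_0 is neither 1 nor 1104, so continue squaring. x_1 = 915^2 mod 1105 = 740. x_2 = 740^2 mod 1105 = 625. x_3 = 625^2 mod 1105 = 560. Reached i = s−1 = 3 without hitting −1: 5 is a Miller–Rabin witness and 1105 is composite.
Base 11: x_0 = 11^69 mod 1105 = 996. x_0 is neither 1 nor 1104, so continue squaring. x_1 = 996^2 mod 1105 = 831. x_2 = 831^2 mod 1105 = 1041. x_3 = 1041^2 mod 1105 = 781. Reached i = s−1 = 3 without hitting −1: 11 is a Miller–Rabin witness and 1105 is composite.
Base 699: x_0 = 699^69 mod 1105 = 389. x_0 is neither 1 nor 1104, so continue squaring. x_1 = 389^2 mod 1105 = 1041. x_2 = 1041^2 mod 1105 = 781. x_3 = 781^2 mod 1105 = 1. x_3 = 1 but x_2 ≠ ±1, a nontrivial square root of 1 — 699 is a witness and 1105 is composite.
Base 1028: x_0 = 1028^69 mod 1105 = 638. x_0 is neither 1 nor 1104, so continue squaring. x_1 = 638^2 mod 1105 = 404. x_2 = 404^2 mod 1105 = 781. x_3 = 781^2 mod 1105 = 1. x_3 = 1 but x_2 ≠ ±1, a nontrivial square root of 1 — 1028 is a witness and 1105 is composite.
The smallest witness among the given bases is 5.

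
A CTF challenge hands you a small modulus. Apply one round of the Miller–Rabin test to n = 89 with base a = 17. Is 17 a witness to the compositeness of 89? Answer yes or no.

no

n − 1 = 88 = 2^3 · 11, so s = 3 and d = 11.
x_0 = 17^11 mod 89 = 55.
x_0 is neither 1 nor 88, so continue squaring.
x_1 = 55^2 mod 89 = 88.
x_1 ≡ −1, so 17 is not a witness.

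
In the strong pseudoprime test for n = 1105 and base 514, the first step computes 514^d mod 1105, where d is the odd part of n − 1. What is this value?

n − 1 = 1104 = 2^4 · 69, so s = 4 and d = 69.
Repeated squaring mod 1105: 514^1 ≡ 514, 514^2 ≡ 101, 514^4 ≡ 256, 514^8 ≡ 341, 514^16 ≡ 256, 514^32 ≡ 341, 514^64 ≡ 256.
69 = 64 + 4 + 1, so 514^69 ≡ 256·256·514 ≡ 684 (mod 1105).

684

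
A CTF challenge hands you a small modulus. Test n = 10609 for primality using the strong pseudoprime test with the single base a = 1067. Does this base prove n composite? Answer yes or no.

n − 1 = 10608 = 2^4 · 663, so s = 4 and d = 663.
x_0 = 1067^663 mod 10609 = 10608.
x_0 = 10608 ≡ −1, so 1067 is not a witness.

no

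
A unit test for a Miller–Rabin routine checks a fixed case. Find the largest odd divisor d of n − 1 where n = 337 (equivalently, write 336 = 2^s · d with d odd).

Halving: 336 → 168 → 84 → 42 → 21; 21 is odd.
So 336 = 2^4 · 21.

21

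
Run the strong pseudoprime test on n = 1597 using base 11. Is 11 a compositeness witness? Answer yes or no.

n − 1 = 1596 = 2^2 · 399, so s = 2 and d = 399.
x_0 = 11^399 mod 1597 = 610.
x_0 is neither 1 nor 1596, so continue squaring.
x_1 = 610^2 mod 1597 = 1596.
x_1 ≡ −1, so 11 is not a witness.

no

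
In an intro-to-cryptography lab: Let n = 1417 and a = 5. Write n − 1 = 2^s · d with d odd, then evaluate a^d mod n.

n − 1 = 1416 = 2^3 · 177, so s = 3 and d = 177.
5^177 mod 1417 = 759.

759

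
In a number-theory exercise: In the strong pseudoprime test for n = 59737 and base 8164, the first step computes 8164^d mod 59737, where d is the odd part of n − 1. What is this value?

57830

n − 1 = 59736 = 2^3 · 7467, so s = 3 and d = 7467.
8164^7467 mod 59737 = 57830.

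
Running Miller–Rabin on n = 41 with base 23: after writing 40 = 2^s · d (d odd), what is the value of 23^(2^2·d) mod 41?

n − 1 = 40 = 2^3 · 5, so s = 3 and d = 5.
x_0 = 23^5 mod 41 = 40.
x_1 = 40^2 mod 41 = 1.
x_2 = 1^2 mod 41 = 1.

1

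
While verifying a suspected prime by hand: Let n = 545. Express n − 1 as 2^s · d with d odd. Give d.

Halving: 544 → 272 → 136 → 68 → 34 → 17; 17 is odd.
So 544 = 2^5 · 17.

17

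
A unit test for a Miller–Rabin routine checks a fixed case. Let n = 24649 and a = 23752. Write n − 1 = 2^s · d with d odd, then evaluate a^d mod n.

n − 1 = 24648 = 2^3 · 3081, so s = 3 and d = 3081.
23752^3081 mod 24649 = 16984.

16984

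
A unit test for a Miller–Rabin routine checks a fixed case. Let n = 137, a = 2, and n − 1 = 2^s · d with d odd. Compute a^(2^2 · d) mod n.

1

n − 1 = 136 = 2^3 · 17, so s = 3 and d = 17.
x_0 = 2^17 mod 137 = 100.
x_1 = 100^2 mod 137 = 136.
x_2 = 136^2 mod 137 = 1.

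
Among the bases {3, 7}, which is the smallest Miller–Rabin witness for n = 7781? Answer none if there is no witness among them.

3

n − 1 = 7780 = 2^2 · 1945, so s = 2 and d = 1945.
Base 3: x_0 = 3^1945 mod 7781 = 7229. x_0 is neither 1 nor 7780, so continue squaring. x_1 = 7229^2 mod 7781 = 1245. Reached i = s−1 = 1 without hitting −1: 3 is a Miller–Rabin witness and 7781 is composite.
Base 7: x_0 = 7^1945 mod 7781 = 2257. x_0 is neither 1 nor 7780, so continue squaring. x_1 = 2257^2 mod 7781 = 5275. Reached i = s−1 = 1 without hitting −1: 7 is a Miller–Rabin witness and 7781 is composite.
The smallest witness among the given bases is 3.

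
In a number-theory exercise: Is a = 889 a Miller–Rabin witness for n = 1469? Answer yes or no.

n − 1 = 1468 = 2^2 · 367, so s = 2 and d = 367.
Repeated squaring mod 1469: 889^1 ≡ 889, 889^2 ≡ 1468, 889^4 ≡ 1, 889^8 ≡ 1, 889^16 ≡ 1, 889^32 ≡ 1, 889^64 ≡ 1, 889^128 ≡ 1, 889^256 ≡ 1.
367 = 256 + 64 + 32 + 8 + 4 + 2 + 1, so 889^367 ≡ 1·1·1·1·1·1468·889 ≡ 580 (mod 1469).
x_0 = 889^367 mod 1469 = 580.
x_0 is neither 1 nor 1468, so continue squaring.
x_1 = 580^2 mod 1469 = 1468.
x_1 ≡ −1, so 889 is not a witness.

no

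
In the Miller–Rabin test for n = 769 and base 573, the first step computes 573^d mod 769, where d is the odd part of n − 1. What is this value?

n − 1 = 768 = 2^8 · 3, so s = 8 and d = 3.
573^3 mod 769 = 512.

512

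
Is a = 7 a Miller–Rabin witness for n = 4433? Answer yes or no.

yes

n − 1 = 4432 = 2^4 · 277, so s = 4 and d = 277.
x_0 = 7^277 mod 4433 = 2074.
x_0 is neither 1 nor 4432, so continue squaring.
x_1 = 2074^2 mod 4433 = 1466.
x_2 = 1466^2 mod 4433 = 3584.
x_3 = 3584^2 mod 4433 = 2655.
Reached i = s−1 = 3 without hitting −1: 7 is a Miller–Rabin witness and 4433 is composite.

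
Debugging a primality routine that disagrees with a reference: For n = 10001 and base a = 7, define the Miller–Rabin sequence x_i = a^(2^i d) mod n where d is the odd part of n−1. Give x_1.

n − 1 = 10000 = 2^4 · 625, so s = 4 and d = 625.
x_0 = 7^625 mod 10001 = 7818.
x_1 = 7818^2 mod 10001 = 5013.

5013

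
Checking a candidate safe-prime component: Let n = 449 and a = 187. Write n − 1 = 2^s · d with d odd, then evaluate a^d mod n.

246

n − 1 = 448 = 2^6 · 7, so s = 6 and d = 7.
187^7 mod 449 = 246.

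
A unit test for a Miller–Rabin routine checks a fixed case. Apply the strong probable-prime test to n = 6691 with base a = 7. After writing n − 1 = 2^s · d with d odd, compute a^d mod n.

n − 1 = 6690 = 2^1 · 3345, so s = 1 and d = 3345.
7^3345 mod 6691 = 1.

1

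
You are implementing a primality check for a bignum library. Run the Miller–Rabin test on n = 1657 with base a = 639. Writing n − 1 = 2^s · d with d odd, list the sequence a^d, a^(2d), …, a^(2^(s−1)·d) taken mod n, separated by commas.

1656, 1, 1

n − 1 = 1656 = 2^3 · 207, so s = 3 and d = 207.
x_0 = 639^207 mod 1657 = 1656.
x_1 = 1656^2 mod 1657 = 1.
x_2 = 1^2 mod 1657 = 1.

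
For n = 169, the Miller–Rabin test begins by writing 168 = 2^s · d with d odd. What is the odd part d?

Halving: 168 → 84 → 42 → 21; 21 is odd.
So 168 = 2^3 · 21.

21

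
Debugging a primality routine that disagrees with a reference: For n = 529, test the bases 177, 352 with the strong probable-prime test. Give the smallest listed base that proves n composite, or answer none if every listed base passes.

none

n − 1 = 528 = 2^4 · 33, so s = 4 and d = 33.
Base 177: x_0 = 177^33 mod 529 = 1. x_0 = 1, so 177 is not a witness.
Base 352: x_0 = 352^33 mod 529 = 528. x_0 = 528 ≡ −1, so 352 is not a witness.
No listed base is a witness for 529.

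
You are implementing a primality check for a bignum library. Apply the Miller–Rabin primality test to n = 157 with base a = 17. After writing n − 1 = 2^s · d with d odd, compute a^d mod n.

1

n − 1 = 156 = 2^2 · 39, so s = 2 and d = 39.
Repeated squaring mod 157: 17^1 ≡ 17, 17^2 ≡ 132, 17^4 ≡ 154, 17^8 ≡ 9, 17^16 ≡ 81, 17^32 ≡ 124.
39 = 32 + 4 + 2 + 1, so 17^39 ≡ 124·154·132·17 ≡ 1 (mod 157).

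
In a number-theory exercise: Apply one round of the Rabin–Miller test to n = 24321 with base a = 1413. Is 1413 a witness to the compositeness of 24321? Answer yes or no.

yes

n − 1 = 24320 = 2^8 · 95, so s = 8 and d = 95.
x_0 = 1413^95 mod 24321 = 7338.
x_0 is neither 1 nor 24320, so continue squaring.
x_1 = 7338^2 mod 24321 = 23871.
x_2 = 23871^2 mod 24321 = 7932.
x_3 = 7932^2 mod 24321 = 22518.
x_4 = 22518^2 mod 24321 = 16116.
x_5 = 16116^2 mod 24321 = 1497.
x_6 = 1497^2 mod 24321 = 3477.
x_7 = 3477^2 mod 24321 = 1992.
Reached i = s−1 = 7 without hitting −1: 1413 is a Miller–Rabin witness and 24321 is composite.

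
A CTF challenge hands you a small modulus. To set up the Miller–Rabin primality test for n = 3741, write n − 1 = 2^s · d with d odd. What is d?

Halving: 3740 → 1870 → 935; 935 is odd.
So 3740 = 2^2 · 935.

935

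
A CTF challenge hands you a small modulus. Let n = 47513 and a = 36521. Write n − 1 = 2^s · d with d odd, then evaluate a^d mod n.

46242

n − 1 = 47512 = 2^3 · 5939, so s = 3 and d = 5939.
36521^5939 mod 47513 = 46242.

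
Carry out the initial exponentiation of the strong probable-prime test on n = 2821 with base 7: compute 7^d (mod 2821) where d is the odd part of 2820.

931

n − 1 = 2820 = 2^2 · 705, so s = 2 and d = 705.
7^705 mod 2821 = 931.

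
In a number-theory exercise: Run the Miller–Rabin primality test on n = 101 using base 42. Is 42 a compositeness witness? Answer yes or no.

n − 1 = 100 = 2^2 · 25, so s = 2 and d = 25.
x_0 = 42^25 mod 101 = 91.
x_0 is neither 1 nor 100, so continue squaring.
x_1 = 91^2 mod 101 = 100.
x_1 ≡ −1, so 42 is not a witness.

no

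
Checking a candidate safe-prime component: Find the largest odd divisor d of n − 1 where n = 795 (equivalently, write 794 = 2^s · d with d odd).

Halving: 794 → 397; 397 is odd.
So 794 = 2^1 · 397.

397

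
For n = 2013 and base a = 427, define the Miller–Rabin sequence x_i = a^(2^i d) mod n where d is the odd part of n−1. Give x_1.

n − 1 = 2012 = 2^2 · 503, so s = 2 and d = 503.
x_0 = 427^503 mod 2013 = 1708.
x_1 = 1708^2 mod 2013 = 427.

427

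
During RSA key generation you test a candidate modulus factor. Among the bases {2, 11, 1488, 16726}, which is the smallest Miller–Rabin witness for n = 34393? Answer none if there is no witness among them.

2

n − 1 = 34392 = 2^3 · 4299, so s = 3 and d = 4299.
Base 2: x_0 = 2^4299 mod 34393 = 1566. x_0 is neither 1 nor 34392, so continue squaring. x_1 = 1566^2 mod 34393 = 10453. x_2 = 10453^2 mod 34393 = 33041. Reached i = s−1 = 2 without hitting −1: 2 is a Miller–Rabin witness and 34393 is composite.
Base 11: x_0 = 11^4299 mod 34393 = 11985. x_0 is neither 1 nor 34392, so continue squaring. x_1 = 11985^2 mod 34393 = 15057. x_2 = 15057^2 mod 34393 = 28986. Reached i = s−1 = 2 without hitting −1: 11 is a Miller–Rabin witness and 34393 is composite.
Base 1488: x_0 = 1488^4299 mod 34393 = 8398. x_0 is neither 1 nor 34392, so continue squaring. x_1 = 8398^2 mod 34393 = 20754. x_2 = 20754^2 mod 34393 = 24977. Reached i = s−1 = 2 without hitting −1: 1488 is a Miller–Rabin witness and 34393 is composite.
Base 16726: x_0 = 16726^4299 mod 34393 = 7849. x_0 is neither 1 nor 34392, so continue squaring. x_1 = 7849^2 mod 34393 = 8938. x_2 = 8938^2 mod 34393 = 27298. Reached i = s−1 = 2 without hitting −1: 16726 is a Miller–Rabin witness and 34393 is composite.
The smallest witness among the given bases is 2.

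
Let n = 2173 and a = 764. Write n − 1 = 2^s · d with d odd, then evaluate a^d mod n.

1940

n − 1 = 2172 = 2^2 · 543, so s = 2 and d = 543.
764^543 mod 2173 = 1940.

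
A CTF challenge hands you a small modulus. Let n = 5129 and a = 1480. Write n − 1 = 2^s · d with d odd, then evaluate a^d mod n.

n − 1 = 5128 = 2^3 · 641, so s = 3 and d = 641.
Repeated squaring mod 5129: 1480^1 ≡ 1480, 1480^2 ≡ 317, 1480^4 ≡ 3038, 1480^8 ≡ 2373, 1480^16 ≡ 4616, 1480^32 ≡ 1590, 1480^64 ≡ 4632, 1480^128 ≡ 817, 1480^256 ≡ 719, 1480^512 ≡ 4061.
641 = 512 + 128 + 1, so 1480^641 ≡ 4061·817·1480 ≡ 1869 (mod 5129).

1869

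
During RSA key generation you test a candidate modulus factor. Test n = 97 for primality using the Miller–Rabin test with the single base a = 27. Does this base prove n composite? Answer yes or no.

no

n − 1 = 96 = 2^5 · 3, so s = 5 and d = 3.
x_0 = 27^3 mod 97 = 89.
x_0 is neither 1 nor 96, so continue squaring.
x_1 = 89^2 mod 97 = 64.
x_2 = 64^2 mod 97 = 22.
x_3 = 22^2 mod 97 = 96.
x_3 ≡ −1, so 27 is not a witness.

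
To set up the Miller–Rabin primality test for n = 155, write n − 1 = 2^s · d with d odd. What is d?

77

Halving: 154 → 77; 77 is odd.
So 154 = 2^1 · 77.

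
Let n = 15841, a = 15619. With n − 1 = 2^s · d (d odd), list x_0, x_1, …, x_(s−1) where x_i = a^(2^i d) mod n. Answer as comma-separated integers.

n − 1 = 15840 = 2^5 · 495, so s = 5 and d = 495.
x_0 = 15619^495 mod 15841 = 5083.
x_1 = 5083^2 mod 15841 = 218.
x_2 = 218^2 mod 15841 = 1.
x_3 = 1^2 mod 15841 = 1.
x_4 = 1^2 mod 15841 = 1.

5083, 218, 1, 1, 1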